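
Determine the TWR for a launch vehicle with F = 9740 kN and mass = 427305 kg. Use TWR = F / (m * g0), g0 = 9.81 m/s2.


TWR = 9740000 / (427305 * 9.81) = 2.32

2.32


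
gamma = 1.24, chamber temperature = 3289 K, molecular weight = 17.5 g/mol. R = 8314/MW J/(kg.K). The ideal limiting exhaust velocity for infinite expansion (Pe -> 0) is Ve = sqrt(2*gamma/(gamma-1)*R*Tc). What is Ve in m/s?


R = 8314 / 17.5 = 475.09 J/(kg.K)
Ve = sqrt(2 * 1.24 / (1.24 - 1) * 475.09 * 3289) = 4018 m/s

4018 m/s


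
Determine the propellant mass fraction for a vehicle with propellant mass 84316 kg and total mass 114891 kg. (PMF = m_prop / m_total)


PMF = 84316 / 114891 = 0.734

0.734


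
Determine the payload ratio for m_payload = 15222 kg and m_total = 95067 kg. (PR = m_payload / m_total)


PR = 15222 / 95067 = 0.1601

0.1601


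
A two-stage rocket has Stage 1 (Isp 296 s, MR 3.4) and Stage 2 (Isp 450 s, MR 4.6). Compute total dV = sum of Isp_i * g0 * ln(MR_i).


dV1 = 296 * 9.81 * ln(3.4) = 3553.6 m/s
dV2 = 450 * 9.81 * ln(4.6) = 6736.8 m/s
Total dV = 3553.6 + 6736.8 = 10290.4 m/s ~ 10290 m/s

10290 m/s


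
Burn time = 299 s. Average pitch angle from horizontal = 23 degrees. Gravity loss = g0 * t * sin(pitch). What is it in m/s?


GL = 9.81 * 299 * sin(23 deg) = 1146 m/s

1146 m/s


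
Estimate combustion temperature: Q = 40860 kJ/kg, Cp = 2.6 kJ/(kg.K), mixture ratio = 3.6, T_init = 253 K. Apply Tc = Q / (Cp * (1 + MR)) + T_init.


Tc = 40860 / (2.6 * (1 + 3.6)) + 253 = 3669 K

3669 K


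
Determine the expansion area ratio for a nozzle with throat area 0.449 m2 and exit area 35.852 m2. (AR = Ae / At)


AR = 35.852 / 0.449 = 79.8

79.8


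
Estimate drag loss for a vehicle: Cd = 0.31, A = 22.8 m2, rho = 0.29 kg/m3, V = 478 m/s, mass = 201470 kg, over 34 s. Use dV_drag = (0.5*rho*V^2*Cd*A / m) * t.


D = 0.5 * 0.29 * 478^2 * 0.31 * 22.8 = 234164.11 N
a = 234164.11 / 201470 = 1.1623 m/s2
dV = 1.1623 * 34 = 39.5 m/s

39.5 m/s


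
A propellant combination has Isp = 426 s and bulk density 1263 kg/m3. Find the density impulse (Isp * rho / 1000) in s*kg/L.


rho*Isp = 426 * 1263 / 1000 = 538 s*kg/L

538 s*kg/L


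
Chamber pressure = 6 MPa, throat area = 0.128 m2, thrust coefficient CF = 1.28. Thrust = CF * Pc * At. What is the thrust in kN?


F = 1.28 * 6e6 * 0.128 = 983040.0 N = 983.0 kN

983.0 kN


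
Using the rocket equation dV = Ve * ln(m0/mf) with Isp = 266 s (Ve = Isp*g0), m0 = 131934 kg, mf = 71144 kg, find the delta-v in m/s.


Ve = 266 * 9.81 = 2609.46 m/s
dV = 2609.46 * ln(131934/71144) = 1612 m/s

1612 m/s


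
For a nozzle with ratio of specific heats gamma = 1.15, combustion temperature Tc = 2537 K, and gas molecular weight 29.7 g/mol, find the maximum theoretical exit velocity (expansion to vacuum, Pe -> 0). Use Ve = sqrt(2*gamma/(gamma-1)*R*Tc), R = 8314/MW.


R = 8314 / 29.7 = 279.93 J/(kg.K)
Ve = sqrt(2 * 1.15 / (1.15 - 1) * 279.93 * 2537) = 3300 m/s

3300 m/s


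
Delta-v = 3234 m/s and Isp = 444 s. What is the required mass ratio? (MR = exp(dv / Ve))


Ve = 444 * 9.81 = 4355.64 m/s
MR = exp(3234 / 4355.64) = 2.101

2.101


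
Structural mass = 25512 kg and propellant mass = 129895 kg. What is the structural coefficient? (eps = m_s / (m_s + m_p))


eps = 25512 / (25512 + 129895) = 0.1642

0.1642


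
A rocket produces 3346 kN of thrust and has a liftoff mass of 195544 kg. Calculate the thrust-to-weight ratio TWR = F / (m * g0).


TWR = 3346000 / (195544 * 9.81) = 1.74

1.74


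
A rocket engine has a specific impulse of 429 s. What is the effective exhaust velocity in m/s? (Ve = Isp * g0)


Ve = Isp * g0 = 429 * 9.81 = 4208.5 m/s

4208.5 m/s


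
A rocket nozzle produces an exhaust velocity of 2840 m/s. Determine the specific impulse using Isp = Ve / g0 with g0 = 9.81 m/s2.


Isp = Ve / g0 = 2840 / 9.81 = 289.5 s

289.5 s


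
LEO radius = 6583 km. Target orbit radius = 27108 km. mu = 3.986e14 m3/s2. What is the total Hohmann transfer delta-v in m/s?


V1 = sqrt(mu/r1) = 7781.38 m/s
dV1 = V1*(sqrt(2*r2/(r1+r2)) - 1) = 2089.67 m/s
V2 = sqrt(mu/r2) = 3834.6 m/s
dV2 = V2*(1 - sqrt(2*r1/(r1+r2))) = 1437.48 m/s
Total dV = 3527 m/s

3527 m/s


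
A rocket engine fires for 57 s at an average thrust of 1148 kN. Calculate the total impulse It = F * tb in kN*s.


It = 1148 * 57 = 65436 kN*s

65436 kN*s


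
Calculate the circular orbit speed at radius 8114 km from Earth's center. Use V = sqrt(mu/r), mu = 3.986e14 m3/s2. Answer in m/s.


V = sqrt(3.986e14 / 8114000) = 7009 m/s

7009 m/s


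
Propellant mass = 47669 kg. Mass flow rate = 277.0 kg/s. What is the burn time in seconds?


tb = 47669 / 277.0 = 172.1 s

172.1 s


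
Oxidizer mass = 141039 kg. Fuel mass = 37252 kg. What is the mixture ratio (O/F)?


MR = 141039 / 37252 = 3.79

3.79


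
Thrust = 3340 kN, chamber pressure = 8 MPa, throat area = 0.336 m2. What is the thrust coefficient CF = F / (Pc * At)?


CF = 3340000 / (8e6 * 0.336) = 1.24

1.24


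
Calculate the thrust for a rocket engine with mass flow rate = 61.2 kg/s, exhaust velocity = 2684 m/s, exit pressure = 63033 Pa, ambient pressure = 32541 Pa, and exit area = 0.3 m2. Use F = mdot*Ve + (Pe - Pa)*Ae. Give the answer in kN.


F = 61.2 * 2684 + (63033 - 32541) * 0.3 = 173408.0 N = 173.4 kN

173.4 kN


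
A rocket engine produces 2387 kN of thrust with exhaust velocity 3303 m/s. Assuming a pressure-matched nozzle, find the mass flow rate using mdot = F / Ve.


mdot = F / Ve = 2387000 / 3303 = 722.7 kg/s

722.7 kg/s


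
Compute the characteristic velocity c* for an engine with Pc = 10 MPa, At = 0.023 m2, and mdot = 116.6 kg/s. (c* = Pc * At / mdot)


c* = 10e6 * 0.023 / 116.6 = 1973 m/s

1973 m/s


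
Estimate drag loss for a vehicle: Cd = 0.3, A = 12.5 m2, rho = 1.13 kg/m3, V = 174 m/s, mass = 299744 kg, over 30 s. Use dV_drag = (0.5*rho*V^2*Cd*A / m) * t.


D = 0.5 * 1.13 * 174^2 * 0.3 * 12.5 = 64147.27 N
a = 64147.27 / 299744 = 0.214 m/s2
dV = 0.214 * 30 = 6.4 m/s

6.4 m/s


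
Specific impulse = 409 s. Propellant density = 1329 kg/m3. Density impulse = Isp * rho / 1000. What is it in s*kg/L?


rho*Isp = 409 * 1329 / 1000 = 544 s*kg/L

544 s*kg/L


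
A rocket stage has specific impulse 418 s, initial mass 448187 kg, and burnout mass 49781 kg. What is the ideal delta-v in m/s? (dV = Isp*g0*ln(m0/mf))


Ve = 418 * 9.81 = 4100.58 m/s
dV = 4100.58 * ln(448187/49781) = 9011 m/s

9011 m/s


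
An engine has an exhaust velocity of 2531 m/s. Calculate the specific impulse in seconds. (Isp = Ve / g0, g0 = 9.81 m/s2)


Isp = Ve / g0 = 2531 / 9.81 = 258.0 s

258.0 s


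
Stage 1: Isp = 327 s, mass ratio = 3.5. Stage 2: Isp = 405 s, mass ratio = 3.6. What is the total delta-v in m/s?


dV1 = 327 * 9.81 * ln(3.5) = 4018.7 m/s
dV2 = 405 * 9.81 * ln(3.6) = 5089.2 m/s
Total dV = 4018.7 + 5089.2 = 9107.9 m/s ~ 9108 m/s

9108 m/s


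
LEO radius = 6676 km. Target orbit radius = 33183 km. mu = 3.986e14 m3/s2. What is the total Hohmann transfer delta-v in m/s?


V1 = sqrt(mu/r1) = 7726.99 m/s
dV1 = V1*(sqrt(2*r2/(r1+r2)) - 1) = 2243.58 m/s
V2 = sqrt(mu/r2) = 3465.86 m/s
dV2 = V2*(1 - sqrt(2*r1/(r1+r2))) = 1459.91 m/s
Total dV = 3703 m/s

3703 m/s


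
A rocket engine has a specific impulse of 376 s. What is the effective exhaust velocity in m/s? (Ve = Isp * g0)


Ve = Isp * g0 = 376 * 9.81 = 3688.6 m/s

3688.6 m/s


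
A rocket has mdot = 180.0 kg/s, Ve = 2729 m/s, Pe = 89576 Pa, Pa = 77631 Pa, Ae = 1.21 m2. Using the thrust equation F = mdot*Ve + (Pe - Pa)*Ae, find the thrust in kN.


F = 180.0 * 2729 + (89576 - 77631) * 1.21 = 505673.0 N = 505.7 kN

505.7 kN


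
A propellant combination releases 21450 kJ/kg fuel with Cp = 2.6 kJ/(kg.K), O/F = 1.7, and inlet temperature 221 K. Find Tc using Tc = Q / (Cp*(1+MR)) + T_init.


Tc = 21450 / (2.6 * (1 + 1.7)) + 221 = 3277 K

3277 K


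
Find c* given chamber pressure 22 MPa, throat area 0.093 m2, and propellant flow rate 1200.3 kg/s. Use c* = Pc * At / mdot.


c* = 22e6 * 0.093 / 1200.3 = 1705 m/s

1705 m/s


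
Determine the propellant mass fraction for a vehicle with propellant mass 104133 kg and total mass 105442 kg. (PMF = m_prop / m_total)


PMF = 104133 / 105442 = 0.988

0.988


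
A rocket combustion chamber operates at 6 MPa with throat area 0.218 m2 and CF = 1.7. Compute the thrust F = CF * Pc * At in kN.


F = 1.7 * 6e6 * 0.218 = 2.2236e+06 N = 2223.6 kN

2223.6 kN


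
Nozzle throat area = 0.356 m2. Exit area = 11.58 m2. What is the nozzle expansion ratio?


AR = 11.58 / 0.356 = 32.5

32.5


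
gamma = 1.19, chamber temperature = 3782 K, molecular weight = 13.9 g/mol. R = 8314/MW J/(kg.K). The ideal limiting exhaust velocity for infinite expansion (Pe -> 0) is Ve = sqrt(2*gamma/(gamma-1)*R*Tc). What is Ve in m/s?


R = 8314 / 13.9 = 598.13 J/(kg.K)
Ve = sqrt(2 * 1.19 / (1.19 - 1) * 598.13 * 3782) = 5323 m/s

5323 m/s


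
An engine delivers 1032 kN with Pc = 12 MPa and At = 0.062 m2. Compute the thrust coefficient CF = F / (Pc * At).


CF = 1032000 / (12e6 * 0.062) = 1.39

1.39


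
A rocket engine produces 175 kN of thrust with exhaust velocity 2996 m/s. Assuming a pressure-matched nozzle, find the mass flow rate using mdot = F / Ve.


mdot = F / Ve = 175000 / 2996 = 58.4 kg/s

58.4 kg/s


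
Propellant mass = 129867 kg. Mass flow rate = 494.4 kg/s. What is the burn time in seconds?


tb = 129867 / 494.4 = 262.7 s

262.7 s


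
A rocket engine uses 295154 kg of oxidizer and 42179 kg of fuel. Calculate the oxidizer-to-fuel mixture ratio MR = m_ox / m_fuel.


MR = 295154 / 42179 = 7.0

7.0


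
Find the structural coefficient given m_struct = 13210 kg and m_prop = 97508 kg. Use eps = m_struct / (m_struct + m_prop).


eps = 13210 / (13210 + 97508) = 0.1193

0.1193


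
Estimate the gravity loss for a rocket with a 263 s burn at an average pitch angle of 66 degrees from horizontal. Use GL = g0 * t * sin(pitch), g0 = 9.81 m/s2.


GL = 9.81 * 263 * sin(66 deg) = 2357 m/s

2357 m/s


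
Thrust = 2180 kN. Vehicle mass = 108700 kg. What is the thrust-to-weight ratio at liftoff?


TWR = 2180000 / (108700 * 9.81) = 2.04

2.04


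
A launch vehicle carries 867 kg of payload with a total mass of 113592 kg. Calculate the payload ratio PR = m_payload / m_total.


PR = 867 / 113592 = 0.0076

0.0076


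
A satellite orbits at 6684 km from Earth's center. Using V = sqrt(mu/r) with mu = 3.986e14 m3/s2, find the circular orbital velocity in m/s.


V = sqrt(3.986e14 / 6684000) = 7722 m/s

7722 m/s


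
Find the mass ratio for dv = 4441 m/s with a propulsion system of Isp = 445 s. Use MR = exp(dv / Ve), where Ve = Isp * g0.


Ve = 445 * 9.81 = 4365.45 m/s
MR = exp(4441 / 4365.45) = 2.766

2.766


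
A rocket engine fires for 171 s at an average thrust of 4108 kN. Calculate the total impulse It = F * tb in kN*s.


It = 4108 * 171 = 702468 kN*s

702468 kN*s


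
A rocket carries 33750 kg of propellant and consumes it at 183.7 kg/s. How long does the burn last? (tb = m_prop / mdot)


tb = 33750 / 183.7 = 183.7 s

183.7 s


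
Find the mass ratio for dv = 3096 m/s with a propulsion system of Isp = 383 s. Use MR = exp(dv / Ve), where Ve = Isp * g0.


Ve = 383 * 9.81 = 3757.23 m/s
MR = exp(3096 / 3757.23) = 2.28

2.28


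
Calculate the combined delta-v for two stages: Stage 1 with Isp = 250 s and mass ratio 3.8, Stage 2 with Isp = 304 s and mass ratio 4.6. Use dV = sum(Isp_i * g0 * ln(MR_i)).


dV1 = 250 * 9.81 * ln(3.8) = 3274.1 m/s
dV2 = 304 * 9.81 * ln(4.6) = 4551.1 m/s
Total dV = 3274.1 + 4551.1 = 7825.2 m/s ~ 7825 m/s

7825 m/s


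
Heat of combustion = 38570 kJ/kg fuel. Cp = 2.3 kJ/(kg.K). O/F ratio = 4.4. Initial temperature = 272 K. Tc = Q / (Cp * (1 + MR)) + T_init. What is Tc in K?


Tc = 38570 / (2.3 * (1 + 4.4)) + 272 = 3377 K

3377 K


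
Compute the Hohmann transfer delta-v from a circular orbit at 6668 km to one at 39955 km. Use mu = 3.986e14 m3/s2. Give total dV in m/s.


V1 = sqrt(mu/r1) = 7731.63 m/s
dV1 = V1*(sqrt(2*r2/(r1+r2)) - 1) = 2390.49 m/s
V2 = sqrt(mu/r2) = 3158.52 m/s
dV2 = V2*(1 - sqrt(2*r1/(r1+r2))) = 1469.26 m/s
Total dV = 3860 m/s

3860 m/s


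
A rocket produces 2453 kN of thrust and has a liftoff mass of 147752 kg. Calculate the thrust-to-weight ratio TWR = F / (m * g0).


TWR = 2453000 / (147752 * 9.81) = 1.69

1.69


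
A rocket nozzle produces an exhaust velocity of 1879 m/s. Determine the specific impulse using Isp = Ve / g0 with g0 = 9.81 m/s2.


Isp = Ve / g0 = 1879 / 9.81 = 191.5 s

191.5 s


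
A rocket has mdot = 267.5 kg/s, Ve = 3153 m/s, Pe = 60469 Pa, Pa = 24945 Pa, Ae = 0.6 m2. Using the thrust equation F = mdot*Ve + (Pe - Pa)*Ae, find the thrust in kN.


F = 267.5 * 3153 + (60469 - 24945) * 0.6 = 864742.0 N = 864.7 kN

864.7 kN


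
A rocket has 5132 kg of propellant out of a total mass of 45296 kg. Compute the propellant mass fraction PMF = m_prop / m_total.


PMF = 5132 / 45296 = 0.113

0.113


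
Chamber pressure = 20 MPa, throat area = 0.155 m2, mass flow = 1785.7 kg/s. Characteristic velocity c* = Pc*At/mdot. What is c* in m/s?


c* = 20e6 * 0.155 / 1785.7 = 1736 m/s

1736 m/s


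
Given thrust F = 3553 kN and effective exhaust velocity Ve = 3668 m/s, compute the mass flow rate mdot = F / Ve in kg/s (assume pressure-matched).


mdot = F / Ve = 3553000 / 3668 = 968.6 kg/s

968.6 kg/s


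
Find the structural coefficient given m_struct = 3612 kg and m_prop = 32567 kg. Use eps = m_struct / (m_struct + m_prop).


eps = 3612 / (3612 + 32567) = 0.0998

0.0998


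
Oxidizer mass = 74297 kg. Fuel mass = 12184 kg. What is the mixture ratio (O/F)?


MR = 74297 / 12184 = 6.1

6.1


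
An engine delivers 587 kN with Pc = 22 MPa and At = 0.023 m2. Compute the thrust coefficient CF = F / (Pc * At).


CF = 587000 / (22e6 * 0.023) = 1.16

1.16


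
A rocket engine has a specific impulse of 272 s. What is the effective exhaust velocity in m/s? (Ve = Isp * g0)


Ve = Isp * g0 = 272 * 9.81 = 2668.3 m/s

2668.3 m/s


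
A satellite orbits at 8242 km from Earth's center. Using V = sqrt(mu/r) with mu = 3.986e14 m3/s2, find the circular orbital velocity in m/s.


V = sqrt(3.986e14 / 8242000) = 6954 m/s

6954 m/s


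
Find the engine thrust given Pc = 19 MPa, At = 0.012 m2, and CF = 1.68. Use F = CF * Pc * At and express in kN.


F = 1.68 * 19e6 * 0.012 = 383040.0 N = 383.0 kN

383.0 kN


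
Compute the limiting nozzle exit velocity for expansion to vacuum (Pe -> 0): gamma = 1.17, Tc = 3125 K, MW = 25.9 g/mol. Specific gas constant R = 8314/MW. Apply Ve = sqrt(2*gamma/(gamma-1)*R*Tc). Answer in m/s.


R = 8314 / 25.9 = 321.0 J/(kg.K)
Ve = sqrt(2 * 1.17 / (1.17 - 1) * 321.0 * 3125) = 3716 m/s

3716 m/s


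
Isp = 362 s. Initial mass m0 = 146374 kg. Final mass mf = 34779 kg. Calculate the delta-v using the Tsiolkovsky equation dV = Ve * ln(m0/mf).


Ve = 362 * 9.81 = 3551.22 m/s
dV = 3551.22 * ln(146374/34779) = 5104 m/s

5104 m/s


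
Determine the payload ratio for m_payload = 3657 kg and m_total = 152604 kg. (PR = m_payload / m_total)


PR = 3657 / 152604 = 0.024

0.024


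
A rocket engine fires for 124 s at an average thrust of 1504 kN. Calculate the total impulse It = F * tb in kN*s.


It = 1504 * 124 = 186496 kN*s

186496 kN*s


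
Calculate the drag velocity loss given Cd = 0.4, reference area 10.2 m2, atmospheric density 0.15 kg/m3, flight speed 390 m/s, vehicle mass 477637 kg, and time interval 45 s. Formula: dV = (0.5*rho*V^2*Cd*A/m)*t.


D = 0.5 * 0.15 * 390^2 * 0.4 * 10.2 = 46542.6 N
a = 46542.6 / 477637 = 0.0974 m/s2
dV = 0.0974 * 45 = 4.4 m/s

4.4 m/s


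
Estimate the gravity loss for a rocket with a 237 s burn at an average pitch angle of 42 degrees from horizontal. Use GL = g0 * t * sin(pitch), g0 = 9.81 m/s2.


GL = 9.81 * 237 * sin(42 deg) = 1556 m/s

1556 m/s


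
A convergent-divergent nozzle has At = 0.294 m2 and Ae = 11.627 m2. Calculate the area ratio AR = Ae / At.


AR = 11.627 / 0.294 = 39.5

39.5


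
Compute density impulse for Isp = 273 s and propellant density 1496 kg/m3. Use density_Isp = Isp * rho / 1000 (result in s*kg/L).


rho*Isp = 273 * 1496 / 1000 = 408 s*kg/L

408 s*kg/L


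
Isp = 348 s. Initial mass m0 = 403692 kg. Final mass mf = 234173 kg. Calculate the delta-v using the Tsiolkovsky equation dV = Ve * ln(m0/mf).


Ve = 348 * 9.81 = 3413.88 m/s
dV = 3413.88 * ln(403692/234173) = 1859 m/s

1859 m/s


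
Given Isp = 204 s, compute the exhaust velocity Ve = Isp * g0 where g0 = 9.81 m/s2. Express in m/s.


Ve = Isp * g0 = 204 * 9.81 = 2001.2 m/s

2001.2 m/s


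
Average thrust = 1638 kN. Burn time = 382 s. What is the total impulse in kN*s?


It = 1638 * 382 = 625716 kN*s

625716 kN*s


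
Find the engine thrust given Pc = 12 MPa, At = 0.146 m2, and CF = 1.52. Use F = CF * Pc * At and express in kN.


F = 1.52 * 12e6 * 0.146 = 2.6630e+06 N = 2663.0 kN

2663.0 kN


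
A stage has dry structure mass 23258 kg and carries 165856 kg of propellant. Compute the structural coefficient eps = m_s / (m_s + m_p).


eps = 23258 / (23258 + 165856) = 0.123

0.123


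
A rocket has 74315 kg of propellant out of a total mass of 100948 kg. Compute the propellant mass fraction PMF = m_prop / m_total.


PMF = 74315 / 100948 = 0.736

0.736


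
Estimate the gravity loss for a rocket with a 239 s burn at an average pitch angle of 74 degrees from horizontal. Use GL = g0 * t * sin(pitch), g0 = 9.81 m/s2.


GL = 9.81 * 239 * sin(74 deg) = 2254 m/s

2254 m/s


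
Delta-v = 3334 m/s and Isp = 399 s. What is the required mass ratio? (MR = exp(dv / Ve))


Ve = 399 * 9.81 = 3914.19 m/s
MR = exp(3334 / 3914.19) = 2.344

2.344


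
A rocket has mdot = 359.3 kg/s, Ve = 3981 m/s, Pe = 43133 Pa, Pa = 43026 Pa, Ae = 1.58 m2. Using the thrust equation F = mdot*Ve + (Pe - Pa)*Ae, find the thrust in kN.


F = 359.3 * 3981 + (43133 - 43026) * 1.58 = 1.4305e+06 N = 1430.5 kN

1430.5 kN


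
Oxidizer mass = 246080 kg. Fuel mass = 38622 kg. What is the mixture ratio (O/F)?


MR = 246080 / 38622 = 6.37

6.37


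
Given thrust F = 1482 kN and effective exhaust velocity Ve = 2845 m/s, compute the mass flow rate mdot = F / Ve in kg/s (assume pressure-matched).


mdot = F / Ve = 1482000 / 2845 = 520.9 kg/s

520.9 kg/s


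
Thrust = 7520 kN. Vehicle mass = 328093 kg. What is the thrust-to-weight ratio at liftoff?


TWR = 7520000 / (328093 * 9.81) = 2.34

2.34


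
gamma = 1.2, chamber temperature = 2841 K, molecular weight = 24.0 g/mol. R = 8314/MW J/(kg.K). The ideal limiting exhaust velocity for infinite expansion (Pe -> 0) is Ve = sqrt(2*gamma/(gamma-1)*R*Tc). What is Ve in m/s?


R = 8314 / 24.0 = 346.42 J/(kg.K)
Ve = sqrt(2 * 1.2 / (1.2 - 1) * 346.42 * 2841) = 3437 m/s

3437 m/s


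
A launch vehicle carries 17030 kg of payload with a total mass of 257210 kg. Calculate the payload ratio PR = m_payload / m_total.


PR = 17030 / 257210 = 0.0662

0.0662


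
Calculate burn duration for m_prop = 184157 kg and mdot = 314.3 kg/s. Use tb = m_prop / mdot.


tb = 184157 / 314.3 = 585.9 s

585.9 s


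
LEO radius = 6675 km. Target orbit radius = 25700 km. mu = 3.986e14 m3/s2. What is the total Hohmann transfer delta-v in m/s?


V1 = sqrt(mu/r1) = 7727.57 m/s
dV1 = V1*(sqrt(2*r2/(r1+r2)) - 1) = 2009.31 m/s
V2 = sqrt(mu/r2) = 3938.24 m/s
dV2 = V2*(1 - sqrt(2*r1/(r1+r2))) = 1409.3 m/s
Total dV = 3419 m/s

3419 m/s


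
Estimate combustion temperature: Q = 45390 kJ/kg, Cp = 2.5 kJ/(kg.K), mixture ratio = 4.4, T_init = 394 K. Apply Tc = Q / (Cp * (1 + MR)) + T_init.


Tc = 45390 / (2.5 * (1 + 4.4)) + 394 = 3756 K

3756 K


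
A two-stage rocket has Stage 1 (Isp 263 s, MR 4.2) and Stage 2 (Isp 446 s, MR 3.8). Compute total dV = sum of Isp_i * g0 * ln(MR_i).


dV1 = 263 * 9.81 * ln(4.2) = 3702.6 m/s
dV2 = 446 * 9.81 * ln(3.8) = 5841.0 m/s
Total dV = 3702.6 + 5841.0 = 9543.6 m/s ~ 9544 m/s

9544 m/s


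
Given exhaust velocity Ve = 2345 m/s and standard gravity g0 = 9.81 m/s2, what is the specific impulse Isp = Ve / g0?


Isp = Ve / g0 = 2345 / 9.81 = 239.0 s

239.0 s


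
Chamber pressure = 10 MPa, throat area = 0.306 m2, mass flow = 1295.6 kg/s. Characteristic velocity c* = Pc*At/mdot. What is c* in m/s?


c* = 10e6 * 0.306 / 1295.6 = 2362 m/s

2362 m/s


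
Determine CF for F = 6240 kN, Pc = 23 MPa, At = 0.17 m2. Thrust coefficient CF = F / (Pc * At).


CF = 6240000 / (23e6 * 0.17) = 1.6

1.6


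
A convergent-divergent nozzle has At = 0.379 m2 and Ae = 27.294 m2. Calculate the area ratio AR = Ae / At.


AR = 27.294 / 0.379 = 72.0

72.0


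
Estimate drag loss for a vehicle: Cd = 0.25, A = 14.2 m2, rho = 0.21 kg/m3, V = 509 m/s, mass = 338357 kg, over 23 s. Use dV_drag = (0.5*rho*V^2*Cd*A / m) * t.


D = 0.5 * 0.21 * 509^2 * 0.25 * 14.2 = 96572.44 N
a = 96572.44 / 338357 = 0.2854 m/s2
dV = 0.2854 * 23 = 6.6 m/s

6.6 m/s


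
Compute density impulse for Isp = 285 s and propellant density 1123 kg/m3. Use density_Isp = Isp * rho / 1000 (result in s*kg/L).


rho*Isp = 285 * 1123 / 1000 = 320 s*kg/L

320 s*kg/L


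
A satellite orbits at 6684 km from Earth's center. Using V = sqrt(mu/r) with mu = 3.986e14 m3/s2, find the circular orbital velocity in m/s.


V = sqrt(3.986e14 / 6684000) = 7722 m/s

7722 m/s


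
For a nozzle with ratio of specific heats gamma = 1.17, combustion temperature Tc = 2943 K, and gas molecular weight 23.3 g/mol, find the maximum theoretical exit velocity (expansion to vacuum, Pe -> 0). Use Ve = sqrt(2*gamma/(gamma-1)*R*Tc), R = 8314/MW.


R = 8314 / 23.3 = 356.82 J/(kg.K)
Ve = sqrt(2 * 1.17 / (1.17 - 1) * 356.82 * 2943) = 3802 m/s

3802 m/s


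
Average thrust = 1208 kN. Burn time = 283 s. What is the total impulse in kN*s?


It = 1208 * 283 = 341864 kN*s

341864 kN*s


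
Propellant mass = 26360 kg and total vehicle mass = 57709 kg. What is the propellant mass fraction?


PMF = 26360 / 57709 = 0.457

0.457


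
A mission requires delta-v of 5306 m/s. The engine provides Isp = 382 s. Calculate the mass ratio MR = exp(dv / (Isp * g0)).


Ve = 382 * 9.81 = 3747.42 m/s
MR = exp(5306 / 3747.42) = 4.12

4.12


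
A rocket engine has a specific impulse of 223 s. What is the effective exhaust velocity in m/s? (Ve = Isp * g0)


Ve = Isp * g0 = 223 * 9.81 = 2187.6 m/s

2187.6 m/s


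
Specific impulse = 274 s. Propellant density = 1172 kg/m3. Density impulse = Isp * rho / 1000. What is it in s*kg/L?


rho*Isp = 274 * 1172 / 1000 = 321 s*kg/L

321 s*kg/L


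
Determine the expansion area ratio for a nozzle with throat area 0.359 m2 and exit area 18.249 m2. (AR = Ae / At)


AR = 18.249 / 0.359 = 50.8

50.8


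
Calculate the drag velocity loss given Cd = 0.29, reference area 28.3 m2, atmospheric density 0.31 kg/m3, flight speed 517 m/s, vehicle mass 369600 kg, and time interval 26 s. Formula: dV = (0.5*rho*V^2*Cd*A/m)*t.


D = 0.5 * 0.31 * 517^2 * 0.29 * 28.3 = 340014.33 N
a = 340014.33 / 369600 = 0.92 m/s2
dV = 0.92 * 26 = 23.9 m/s

23.9 m/s


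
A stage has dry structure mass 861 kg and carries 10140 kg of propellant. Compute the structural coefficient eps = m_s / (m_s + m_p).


eps = 861 / (861 + 10140) = 0.0783

0.0783


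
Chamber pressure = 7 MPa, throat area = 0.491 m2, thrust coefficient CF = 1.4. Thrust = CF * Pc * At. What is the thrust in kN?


F = 1.4 * 7e6 * 0.491 = 4.8118e+06 N = 4811.8 kN

4811.8 kN


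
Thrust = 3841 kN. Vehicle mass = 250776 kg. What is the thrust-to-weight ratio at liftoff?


TWR = 3841000 / (250776 * 9.81) = 1.56

1.56


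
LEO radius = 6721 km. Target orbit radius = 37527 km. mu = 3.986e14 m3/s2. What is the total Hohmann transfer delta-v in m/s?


V1 = sqrt(mu/r1) = 7701.08 m/s
dV1 = V1*(sqrt(2*r2/(r1+r2)) - 1) = 2328.71 m/s
V2 = sqrt(mu/r2) = 3259.09 m/s
dV2 = V2*(1 - sqrt(2*r1/(r1+r2))) = 1462.78 m/s
Total dV = 3791 m/s

3791 m/s


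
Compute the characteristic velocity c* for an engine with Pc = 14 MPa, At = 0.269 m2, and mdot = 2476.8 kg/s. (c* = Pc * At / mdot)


c* = 14e6 * 0.269 / 2476.8 = 1521 m/s

1521 m/s


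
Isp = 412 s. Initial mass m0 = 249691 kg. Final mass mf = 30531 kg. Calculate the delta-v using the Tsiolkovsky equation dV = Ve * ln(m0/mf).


Ve = 412 * 9.81 = 4041.72 m/s
dV = 4041.72 * ln(249691/30531) = 8494 m/s

8494 m/s


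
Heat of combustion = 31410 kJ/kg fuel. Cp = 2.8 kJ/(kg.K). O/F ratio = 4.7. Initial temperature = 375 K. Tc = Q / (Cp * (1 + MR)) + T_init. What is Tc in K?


Tc = 31410 / (2.8 * (1 + 4.7)) + 375 = 2343 K

2343 K


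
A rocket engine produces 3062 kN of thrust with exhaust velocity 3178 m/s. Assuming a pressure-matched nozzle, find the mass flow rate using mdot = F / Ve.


mdot = F / Ve = 3062000 / 3178 = 963.5 kg/s

963.5 kg/s


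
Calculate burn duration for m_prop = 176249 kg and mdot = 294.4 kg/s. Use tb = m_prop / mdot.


tb = 176249 / 294.4 = 598.7 s

598.7 s


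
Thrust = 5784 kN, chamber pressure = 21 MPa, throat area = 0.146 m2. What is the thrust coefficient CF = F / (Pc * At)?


CF = 5784000 / (21e6 * 0.146) = 1.89

1.89


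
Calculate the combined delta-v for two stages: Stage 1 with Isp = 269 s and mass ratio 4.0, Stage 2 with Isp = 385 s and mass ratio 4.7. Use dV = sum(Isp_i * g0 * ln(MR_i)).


dV1 = 269 * 9.81 * ln(4.0) = 3658.3 m/s
dV2 = 385 * 9.81 * ln(4.7) = 5844.9 m/s
Total dV = 3658.3 + 5844.9 = 9503.2 m/s ~ 9503 m/s

9503 m/s


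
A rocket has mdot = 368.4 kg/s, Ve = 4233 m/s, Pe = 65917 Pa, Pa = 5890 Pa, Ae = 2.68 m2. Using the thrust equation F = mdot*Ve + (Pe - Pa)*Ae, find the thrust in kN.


F = 368.4 * 4233 + (65917 - 5890) * 2.68 = 1.7203e+06 N = 1720.3 kN

1720.3 kN


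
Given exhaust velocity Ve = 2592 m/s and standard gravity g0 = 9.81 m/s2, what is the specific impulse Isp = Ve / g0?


Isp = Ve / g0 = 2592 / 9.81 = 264.2 s

264.2 s


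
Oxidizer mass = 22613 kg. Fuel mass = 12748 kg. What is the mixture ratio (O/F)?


MR = 22613 / 12748 = 1.77

1.77


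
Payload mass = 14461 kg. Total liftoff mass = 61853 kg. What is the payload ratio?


PR = 14461 / 61853 = 0.2338

0.2338


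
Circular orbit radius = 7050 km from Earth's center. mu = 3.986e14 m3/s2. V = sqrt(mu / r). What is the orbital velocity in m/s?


V = sqrt(3.986e14 / 7050000) = 7519 m/s

7519 m/s


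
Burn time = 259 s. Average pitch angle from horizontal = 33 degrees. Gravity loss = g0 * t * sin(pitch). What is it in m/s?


GL = 9.81 * 259 * sin(33 deg) = 1384 m/s

1384 m/s


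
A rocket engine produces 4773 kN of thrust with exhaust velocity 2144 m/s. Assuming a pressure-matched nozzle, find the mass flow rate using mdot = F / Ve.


mdot = F / Ve = 4773000 / 2144 = 2226.2 kg/s

2226.2 kg/s


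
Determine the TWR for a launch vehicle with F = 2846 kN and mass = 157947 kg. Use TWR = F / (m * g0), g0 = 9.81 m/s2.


TWR = 2846000 / (157947 * 9.81) = 1.84

1.84


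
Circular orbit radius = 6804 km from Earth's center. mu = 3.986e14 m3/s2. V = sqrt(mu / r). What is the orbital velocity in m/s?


V = sqrt(3.986e14 / 6804000) = 7654 m/s

7654 m/s


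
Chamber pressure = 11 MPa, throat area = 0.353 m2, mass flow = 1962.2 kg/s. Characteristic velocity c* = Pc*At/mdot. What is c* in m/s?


c* = 11e6 * 0.353 / 1962.2 = 1979 m/s

1979 m/s


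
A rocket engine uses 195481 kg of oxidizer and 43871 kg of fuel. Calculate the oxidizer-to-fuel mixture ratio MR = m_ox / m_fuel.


MR = 195481 / 43871 = 4.46

4.46


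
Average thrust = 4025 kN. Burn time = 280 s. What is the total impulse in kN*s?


It = 4025 * 280 = 1127000 kN*s

1127000 kN*s


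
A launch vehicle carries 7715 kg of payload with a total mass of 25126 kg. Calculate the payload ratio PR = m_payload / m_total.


PR = 7715 / 25126 = 0.3071

0.3071


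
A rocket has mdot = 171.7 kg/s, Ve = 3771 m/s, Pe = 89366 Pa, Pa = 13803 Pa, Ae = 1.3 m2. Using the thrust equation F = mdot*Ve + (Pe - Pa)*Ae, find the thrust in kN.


F = 171.7 * 3771 + (89366 - 13803) * 1.3 = 745713.0 N = 745.7 kN

745.7 kN


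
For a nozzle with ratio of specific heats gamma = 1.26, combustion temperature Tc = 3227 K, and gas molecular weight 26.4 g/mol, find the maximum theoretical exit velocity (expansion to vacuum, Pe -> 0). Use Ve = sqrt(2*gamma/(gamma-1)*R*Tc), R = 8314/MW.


R = 8314 / 26.4 = 314.92 J/(kg.K)
Ve = sqrt(2 * 1.26 / (1.26 - 1) * 314.92 * 3227) = 3138 m/s

3138 m/s


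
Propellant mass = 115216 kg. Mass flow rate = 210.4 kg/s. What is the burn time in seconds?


tb = 115216 / 210.4 = 547.6 s

547.6 s


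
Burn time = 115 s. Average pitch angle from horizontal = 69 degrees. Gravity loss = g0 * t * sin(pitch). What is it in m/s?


GL = 9.81 * 115 * sin(69 deg) = 1053 m/s

1053 m/s


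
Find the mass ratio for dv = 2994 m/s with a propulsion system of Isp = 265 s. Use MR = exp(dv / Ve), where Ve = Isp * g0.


Ve = 265 * 9.81 = 2599.65 m/s
MR = exp(2994 / 2599.65) = 3.164

3.164


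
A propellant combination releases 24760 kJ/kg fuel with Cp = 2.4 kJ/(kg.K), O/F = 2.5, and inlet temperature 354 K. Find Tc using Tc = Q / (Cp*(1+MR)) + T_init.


Tc = 24760 / (2.4 * (1 + 2.5)) + 354 = 3302 K

3302 K


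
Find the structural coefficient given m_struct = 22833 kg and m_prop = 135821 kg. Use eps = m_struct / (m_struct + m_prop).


eps = 22833 / (22833 + 135821) = 0.1439

0.1439


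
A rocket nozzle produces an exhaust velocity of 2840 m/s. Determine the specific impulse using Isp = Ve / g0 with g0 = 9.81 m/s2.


Isp = Ve / g0 = 2840 / 9.81 = 289.5 s

289.5 s


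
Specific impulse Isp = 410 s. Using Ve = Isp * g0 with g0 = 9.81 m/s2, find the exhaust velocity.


Ve = Isp * g0 = 410 * 9.81 = 4022.1 m/s

4022.1 m/s


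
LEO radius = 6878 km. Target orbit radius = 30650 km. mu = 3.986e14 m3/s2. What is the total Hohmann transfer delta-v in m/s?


V1 = sqrt(mu/r1) = 7612.68 m/s
dV1 = V1*(sqrt(2*r2/(r1+r2)) - 1) = 2116.81 m/s
V2 = sqrt(mu/r2) = 3606.23 m/s
dV2 = V2*(1 - sqrt(2*r1/(r1+r2))) = 1422.89 m/s
Total dV = 3540 m/s

3540 m/s


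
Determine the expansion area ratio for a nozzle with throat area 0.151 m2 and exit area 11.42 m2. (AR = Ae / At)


AR = 11.42 / 0.151 = 75.6

75.6


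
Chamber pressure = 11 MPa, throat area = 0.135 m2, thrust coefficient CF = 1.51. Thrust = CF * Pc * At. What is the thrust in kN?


F = 1.51 * 11e6 * 0.135 = 2.2424e+06 N = 2242.3 kN

2242.3 kN


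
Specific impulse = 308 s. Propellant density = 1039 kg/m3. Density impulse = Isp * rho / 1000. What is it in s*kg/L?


rho*Isp = 308 * 1039 / 1000 = 320 s*kg/L

320 s*kg/L


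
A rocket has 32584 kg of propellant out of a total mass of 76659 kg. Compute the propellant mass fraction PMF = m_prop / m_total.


PMF = 32584 / 76659 = 0.425

0.425


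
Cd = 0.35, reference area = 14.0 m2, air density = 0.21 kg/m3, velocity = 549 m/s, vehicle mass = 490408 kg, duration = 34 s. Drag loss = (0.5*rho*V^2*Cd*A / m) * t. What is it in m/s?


D = 0.5 * 0.21 * 549^2 * 0.35 * 14.0 = 155070.81 N
a = 155070.81 / 490408 = 0.3162 m/s2
dV = 0.3162 * 34 = 10.8 m/s

10.8 m/s


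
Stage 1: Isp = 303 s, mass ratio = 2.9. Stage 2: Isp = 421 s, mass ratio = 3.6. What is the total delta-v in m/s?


dV1 = 303 * 9.81 * ln(2.9) = 3164.8 m/s
dV2 = 421 * 9.81 * ln(3.6) = 5290.3 m/s
Total dV = 3164.8 + 5290.3 = 8455.1 m/s ~ 8455 m/s

8455 m/s


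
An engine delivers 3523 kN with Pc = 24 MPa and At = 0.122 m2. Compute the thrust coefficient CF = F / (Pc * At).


CF = 3523000 / (24e6 * 0.122) = 1.2

1.2


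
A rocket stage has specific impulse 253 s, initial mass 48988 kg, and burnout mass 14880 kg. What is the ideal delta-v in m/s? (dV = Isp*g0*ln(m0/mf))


Ve = 253 * 9.81 = 2481.93 m/s
dV = 2481.93 * ln(48988/14880) = 2957 m/s

2957 m/s


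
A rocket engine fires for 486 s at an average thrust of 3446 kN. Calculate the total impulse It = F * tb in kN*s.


It = 3446 * 486 = 1674756 kN*s

1674756 kN*s


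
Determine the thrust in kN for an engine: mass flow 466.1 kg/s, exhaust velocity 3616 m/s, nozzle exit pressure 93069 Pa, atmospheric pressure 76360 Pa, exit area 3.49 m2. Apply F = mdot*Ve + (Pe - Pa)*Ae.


F = 466.1 * 3616 + (93069 - 76360) * 3.49 = 1.7437e+06 N = 1743.7 kN

1743.7 kN


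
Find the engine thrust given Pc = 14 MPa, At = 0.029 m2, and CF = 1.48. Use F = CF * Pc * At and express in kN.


F = 1.48 * 14e6 * 0.029 = 600880.0 N = 600.9 kN

600.9 kN


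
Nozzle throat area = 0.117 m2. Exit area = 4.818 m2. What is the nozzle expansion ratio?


AR = 4.818 / 0.117 = 41.2

41.2


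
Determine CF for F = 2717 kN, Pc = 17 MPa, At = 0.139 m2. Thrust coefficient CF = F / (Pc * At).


CF = 2717000 / (17e6 * 0.139) = 1.15

1.15


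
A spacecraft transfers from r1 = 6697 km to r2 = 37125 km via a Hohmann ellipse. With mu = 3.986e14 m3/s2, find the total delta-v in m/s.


V1 = sqrt(mu/r1) = 7714.87 m/s
dV1 = V1*(sqrt(2*r2/(r1+r2)) - 1) = 2327.37 m/s
V2 = sqrt(mu/r2) = 3276.69 m/s
dV2 = V2*(1 - sqrt(2*r1/(r1+r2))) = 1465.16 m/s
Total dV = 3793 m/s

3793 m/s


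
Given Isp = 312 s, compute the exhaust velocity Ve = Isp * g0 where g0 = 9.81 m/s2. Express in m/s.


Ve = Isp * g0 = 312 * 9.81 = 3060.7 m/s

3060.7 m/s


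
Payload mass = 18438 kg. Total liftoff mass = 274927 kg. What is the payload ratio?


PR = 18438 / 274927 = 0.0671

0.0671


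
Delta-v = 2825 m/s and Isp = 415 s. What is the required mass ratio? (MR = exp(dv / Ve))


Ve = 415 * 9.81 = 4071.15 m/s
MR = exp(2825 / 4071.15) = 2.002

2.002


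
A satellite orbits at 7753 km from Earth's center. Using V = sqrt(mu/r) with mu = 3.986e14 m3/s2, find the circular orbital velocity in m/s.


V = sqrt(3.986e14 / 7753000) = 7170 m/s

7170 m/s


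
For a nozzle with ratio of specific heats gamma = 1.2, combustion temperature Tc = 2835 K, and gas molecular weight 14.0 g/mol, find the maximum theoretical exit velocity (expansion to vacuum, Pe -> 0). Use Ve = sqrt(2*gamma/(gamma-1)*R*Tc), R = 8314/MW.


R = 8314 / 14.0 = 593.86 J/(kg.K)
Ve = sqrt(2 * 1.2 / (1.2 - 1) * 593.86 * 2835) = 4495 m/s

4495 m/s


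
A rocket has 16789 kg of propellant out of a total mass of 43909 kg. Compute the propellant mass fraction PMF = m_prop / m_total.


PMF = 16789 / 43909 = 0.382

0.382


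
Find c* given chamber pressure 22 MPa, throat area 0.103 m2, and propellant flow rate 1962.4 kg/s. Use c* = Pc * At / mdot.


c* = 22e6 * 0.103 / 1962.4 = 1155 m/s

1155 m/s


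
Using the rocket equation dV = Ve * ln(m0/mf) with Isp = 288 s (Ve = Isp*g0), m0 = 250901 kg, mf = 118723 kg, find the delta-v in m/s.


Ve = 288 * 9.81 = 2825.28 m/s
dV = 2825.28 * ln(250901/118723) = 2114 m/s

2114 m/s


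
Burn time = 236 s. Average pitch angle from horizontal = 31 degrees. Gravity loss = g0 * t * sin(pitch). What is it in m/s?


GL = 9.81 * 236 * sin(31 deg) = 1192 m/s

1192 m/s


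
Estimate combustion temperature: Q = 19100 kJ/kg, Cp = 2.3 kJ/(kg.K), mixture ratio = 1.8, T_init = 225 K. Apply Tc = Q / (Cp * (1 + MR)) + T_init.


Tc = 19100 / (2.3 * (1 + 1.8)) + 225 = 3191 K

3191 K


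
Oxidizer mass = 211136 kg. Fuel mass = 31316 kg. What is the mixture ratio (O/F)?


MR = 211136 / 31316 = 6.74

6.74


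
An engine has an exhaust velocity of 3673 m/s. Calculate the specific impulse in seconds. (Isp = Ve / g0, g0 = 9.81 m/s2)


Isp = Ve / g0 = 3673 / 9.81 = 374.4 s

374.4 s


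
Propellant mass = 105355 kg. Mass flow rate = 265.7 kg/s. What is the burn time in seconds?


tb = 105355 / 265.7 = 396.5 s

396.5 s


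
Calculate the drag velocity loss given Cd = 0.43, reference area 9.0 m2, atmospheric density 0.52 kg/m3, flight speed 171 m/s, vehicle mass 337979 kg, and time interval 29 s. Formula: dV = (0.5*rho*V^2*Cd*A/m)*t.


D = 0.5 * 0.52 * 171^2 * 0.43 * 9.0 = 29422.29 N
a = 29422.29 / 337979 = 0.0871 m/s2
dV = 0.0871 * 29 = 2.5 m/s

2.5 m/s


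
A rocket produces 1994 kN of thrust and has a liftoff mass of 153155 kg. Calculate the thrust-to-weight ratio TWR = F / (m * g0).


TWR = 1994000 / (153155 * 9.81) = 1.33

1.33


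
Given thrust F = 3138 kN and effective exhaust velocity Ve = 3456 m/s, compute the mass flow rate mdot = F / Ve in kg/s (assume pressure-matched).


mdot = F / Ve = 3138000 / 3456 = 908.0 kg/s

908.0 kg/s


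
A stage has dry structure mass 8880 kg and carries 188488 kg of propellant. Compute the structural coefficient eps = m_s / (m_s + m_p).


eps = 8880 / (8880 + 188488) = 0.045

0.045


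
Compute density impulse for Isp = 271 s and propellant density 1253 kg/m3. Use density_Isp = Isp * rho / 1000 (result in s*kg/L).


rho*Isp = 271 * 1253 / 1000 = 340 s*kg/L

340 s*kg/L


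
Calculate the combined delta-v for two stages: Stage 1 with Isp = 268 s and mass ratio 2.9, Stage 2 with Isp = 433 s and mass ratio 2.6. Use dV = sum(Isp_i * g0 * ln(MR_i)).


dV1 = 268 * 9.81 * ln(2.9) = 2799.2 m/s
dV2 = 433 * 9.81 * ln(2.6) = 4058.8 m/s
Total dV = 2799.2 + 4058.8 = 6858.0 m/s ~ 6858 m/s

6858 m/s


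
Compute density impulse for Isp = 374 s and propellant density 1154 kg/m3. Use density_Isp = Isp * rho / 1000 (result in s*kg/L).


rho*Isp = 374 * 1154 / 1000 = 432 s*kg/L

432 s*kg/L


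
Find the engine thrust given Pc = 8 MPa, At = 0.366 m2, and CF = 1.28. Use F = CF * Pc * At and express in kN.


F = 1.28 * 8e6 * 0.366 = 3.7478e+06 N = 3747.8 kN

3747.8 kN


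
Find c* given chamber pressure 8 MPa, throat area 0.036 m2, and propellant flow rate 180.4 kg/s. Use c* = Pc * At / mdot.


c* = 8e6 * 0.036 / 180.4 = 1596 m/s

1596 m/s


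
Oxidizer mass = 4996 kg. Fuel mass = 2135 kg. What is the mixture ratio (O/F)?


MR = 4996 / 2135 = 2.34

2.34


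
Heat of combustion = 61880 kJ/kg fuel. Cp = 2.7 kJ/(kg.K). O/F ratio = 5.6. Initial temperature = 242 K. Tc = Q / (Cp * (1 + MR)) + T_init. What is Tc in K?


Tc = 61880 / (2.7 * (1 + 5.6)) + 242 = 3715 K

3715 K


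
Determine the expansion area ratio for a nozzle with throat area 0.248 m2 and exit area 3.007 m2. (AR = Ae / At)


AR = 3.007 / 0.248 = 12.1

12.1


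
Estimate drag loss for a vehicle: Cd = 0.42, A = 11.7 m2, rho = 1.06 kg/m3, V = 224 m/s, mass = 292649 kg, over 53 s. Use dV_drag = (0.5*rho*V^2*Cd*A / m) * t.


D = 0.5 * 1.06 * 224^2 * 0.42 * 11.7 = 130679.38 N
a = 130679.38 / 292649 = 0.4465 m/s2
dV = 0.4465 * 53 = 23.7 m/s

23.7 m/s


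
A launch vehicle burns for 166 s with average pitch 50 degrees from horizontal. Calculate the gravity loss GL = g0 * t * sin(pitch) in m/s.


GL = 9.81 * 166 * sin(50 deg) = 1247 m/s

1247 m/s


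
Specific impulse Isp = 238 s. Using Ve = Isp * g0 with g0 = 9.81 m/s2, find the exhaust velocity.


Ve = Isp * g0 = 238 * 9.81 = 2334.8 m/s

2334.8 m/s


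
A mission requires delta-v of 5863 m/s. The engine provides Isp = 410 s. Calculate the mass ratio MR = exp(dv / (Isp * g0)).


Ve = 410 * 9.81 = 4022.1 m/s
MR = exp(5863 / 4022.1) = 4.296

4.296


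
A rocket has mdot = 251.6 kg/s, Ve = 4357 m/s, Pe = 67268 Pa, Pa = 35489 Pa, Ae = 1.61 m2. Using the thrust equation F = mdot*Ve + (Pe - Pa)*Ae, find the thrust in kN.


F = 251.6 * 4357 + (67268 - 35489) * 1.61 = 1.1474e+06 N = 1147.4 kN

1147.4 kN


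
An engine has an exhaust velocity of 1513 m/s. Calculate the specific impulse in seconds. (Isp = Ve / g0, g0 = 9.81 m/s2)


Isp = Ve / g0 = 1513 / 9.81 = 154.2 s

154.2 s


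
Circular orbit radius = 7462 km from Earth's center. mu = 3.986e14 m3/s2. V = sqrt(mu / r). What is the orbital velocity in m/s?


V = sqrt(3.986e14 / 7462000) = 7309 m/s

7309 m/s
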